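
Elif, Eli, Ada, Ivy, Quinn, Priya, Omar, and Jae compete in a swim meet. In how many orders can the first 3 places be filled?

This is an ordered selection of 3 from 8: P(8,3).
That gives 8 × 7 × 6 = 336.

336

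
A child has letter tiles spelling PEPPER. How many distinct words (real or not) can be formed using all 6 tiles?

60

PEPPER has 6 letters with E appearing twice and P appearing 3 times.
Dividing 6! = 720 by 3!·2! = 12 for the repeated letters gives 60.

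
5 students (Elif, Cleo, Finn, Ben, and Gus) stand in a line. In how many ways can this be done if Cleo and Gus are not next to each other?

72

Of the 5! = 120 arrangements, those with Cleo and Gus adjacent number 2 × 4! = 48 (treat the pair as a block with 2 internal orders).
So 120 − 48 = 72 arrangements keep them apart.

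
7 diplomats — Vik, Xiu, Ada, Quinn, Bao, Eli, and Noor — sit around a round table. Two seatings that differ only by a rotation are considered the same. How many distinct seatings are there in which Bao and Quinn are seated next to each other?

240

Treat {Bao, Quinn} as one unit (2 internal orders) and seat the resulting 6 units around the table: (5)! circular arrangements.
So 2 × (5)! = 2 × 120 = 240.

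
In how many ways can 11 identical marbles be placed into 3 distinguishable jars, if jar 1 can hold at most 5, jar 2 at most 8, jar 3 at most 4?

24

By stars and bars, unrestricted non-negative solutions to x_1+…+x_3 = 11 number C(11+2,2) = 78.
Subtract solutions that violate a single cap (substitute x_i' = x_i − (cap_i+1)): x_1 ≥ 6 gives C(7,2) = 21; x_2 ≥ 9 gives C(4,2) = 6; x_3 ≥ 5 gives C(8,2) = 28. Together 55.
Add back pairs where two caps are both exceeded: 0 + 1 + 0 = 1.
By inclusion–exclusion the count is 78 − 55 + 1 = 24.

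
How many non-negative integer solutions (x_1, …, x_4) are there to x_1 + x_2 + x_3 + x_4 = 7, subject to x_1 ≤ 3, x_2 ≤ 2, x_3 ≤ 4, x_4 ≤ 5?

52

Ignoring the caps, the number of non-negative solutions to x_1+…+x_4 = 7 is C(10,3) = 120.
Subtract solutions that violate a single cap (substitute x_i' = x_i − (cap_i+1)): x_1 ≥ 4 gives C(6,3) = 20; x_2 ≥ 3 gives C(7,3) = 35; x_3 ≥ 5 gives C(5,3) = 10; x_4 ≥ 6 gives C(4,3) = 4. Together 69.
Add back pairs where two caps are both exceeded: 1 + 0 + 0 + 0 + 0 + 0 = 1.
By inclusion–exclusion the count is 120 − 69 + 1 = 52.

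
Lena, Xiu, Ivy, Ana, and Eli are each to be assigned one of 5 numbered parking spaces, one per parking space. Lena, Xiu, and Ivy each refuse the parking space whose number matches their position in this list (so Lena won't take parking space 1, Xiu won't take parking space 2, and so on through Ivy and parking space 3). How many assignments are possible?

Let Aᵢ (for i ∈ {1, 2, 3}) be the placements that put person i in their forbidden parking space. Any j of these fix j positions, leaving (5−j)! ways to fill the rest, and there are C(3,j) ways to pick which j.
By inclusion–exclusion, the number of valid placements is Σ_{j=0}^{3} (−1)^j C(3,j)·(5−j)!.
Computing: 120 − 72 + 18 − 2 = 64.

64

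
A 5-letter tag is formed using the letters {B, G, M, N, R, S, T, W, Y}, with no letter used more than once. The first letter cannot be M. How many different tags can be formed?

The first letter has 9−1 = 8 choices (anything except M).
The remaining 4 letters are filled from the other 8 symbols without repetition: 8 × 7 × 6 × 5 = 1680.
Total: 8 × 1680 = 13440.

13440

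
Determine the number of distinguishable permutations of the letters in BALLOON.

The 7 letters of BALLOON have repeats: L appearing twice and O appearing twice.
The number of distinct arrangements is 7!/(2!·2!) = 5040/4 = 1260.

1260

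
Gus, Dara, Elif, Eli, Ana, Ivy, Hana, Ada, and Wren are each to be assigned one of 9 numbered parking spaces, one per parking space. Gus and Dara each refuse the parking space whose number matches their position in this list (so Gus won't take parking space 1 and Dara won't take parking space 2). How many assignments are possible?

287280

Let Aᵢ (for i ∈ {1, 2}) be the placements that put person i in their forbidden parking space. Any j of these fix j positions, leaving (9−j)! ways to fill the rest, and there are C(2,j) ways to pick which j.
By inclusion–exclusion, the number of valid placements is Σ_{j=0}^{2} (−1)^j C(2,j)·(9−j)!.
Computing: 362880 − 80640 + 5040 = 287280.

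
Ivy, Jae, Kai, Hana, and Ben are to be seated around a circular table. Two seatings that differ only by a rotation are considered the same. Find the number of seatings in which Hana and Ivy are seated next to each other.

12

Glue Hana and Ivy into a block (2 internal orders). Seating 4 units around a circle gives (3)! arrangements.
So 2 × (3)! = 2 × 6 = 12.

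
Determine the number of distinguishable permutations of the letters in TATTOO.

60

Letter multiplicities in TATTOO: A×1, O×2, T×3.
The number of distinct arrangements is 6!/(3!·2!) = 720/12 = 60.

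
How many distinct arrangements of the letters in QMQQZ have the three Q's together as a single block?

6

Treat the 3 copies of Q as a single block. The multiset to arrange is then {QQQ, M, Z}, 3 items in all.
All 3 items are distinct, so there are (3)! = 6 arrangements.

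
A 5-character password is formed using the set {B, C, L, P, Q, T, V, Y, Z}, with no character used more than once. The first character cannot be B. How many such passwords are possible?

13440

The first character has 9−1 = 8 choices (anything except B).
The remaining 4 characters are filled from the other 8 symbols without repetition: 8 × 7 × 6 × 5 = 1680.
Total: 8 × 1680 = 13440.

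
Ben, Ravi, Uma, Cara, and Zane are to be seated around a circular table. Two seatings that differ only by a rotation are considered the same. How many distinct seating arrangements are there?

Fix one person's seat to break rotational symmetry; the remaining 4 people can be arranged in (4)! = 24 ways.

24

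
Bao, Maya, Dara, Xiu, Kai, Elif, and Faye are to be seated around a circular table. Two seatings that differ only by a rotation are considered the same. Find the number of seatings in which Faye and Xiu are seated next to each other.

Glue Faye and Xiu into a block (2 internal orders). Seating 6 units around a circle gives (5)! arrangements.
So 2 × (5)! = 2 × 120 = 240.

240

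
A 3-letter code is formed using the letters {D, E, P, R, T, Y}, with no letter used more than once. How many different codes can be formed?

120

Choose and order 3 of the 6 symbols: the first letter has 6 options, the next 5, then 4.
That product is 6 × 5 × 4 = 120.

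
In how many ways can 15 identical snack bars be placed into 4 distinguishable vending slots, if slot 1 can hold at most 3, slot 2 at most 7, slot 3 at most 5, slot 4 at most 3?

20

By stars and bars, unrestricted non-negative solutions to x_1+…+x_4 = 15 number C(15+3,3) = 816.
Subtract solutions that violate a single cap (substitute x_i' = x_i − (cap_i+1)): x_1 ≥ 4 gives C(14,3) = 364; x_2 ≥ 8 gives C(10,3) = 120; x_3 ≥ 6 gives C(12,3) = 220; x_4 ≥ 4 gives C(14,3) = 364. Together 1068.
Add back pairs where two caps are both exceeded: 20 + 56 + 120 + 4 + 20 + 56 = 276.
Subtract triples: 0 + 0 + 4 + 0 = 4.
By inclusion–exclusion the count is 816 − 1068 + 276 − 4 = 20.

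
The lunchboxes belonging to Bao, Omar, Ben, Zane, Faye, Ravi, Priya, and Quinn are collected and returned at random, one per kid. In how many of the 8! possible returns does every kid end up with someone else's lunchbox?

14833

Let Aᵢ be the assignments in which kid i gets their own lunchbox. We want the size of the complement of A₁∪…∪A_8.
By inclusion–exclusion this is Σ_{j=0}^{8} (−1)^j C(8,j)·(8−j)!.
Computing: 40320 − 40320 + 20160 − 6720 + 1680 − 336 + 56 − 8 + 1 = 14833.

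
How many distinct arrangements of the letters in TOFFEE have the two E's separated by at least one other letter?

120

Total arrangements of TOFFEE: 6!/(2!·2!) = 180.
If the two E's are adjacent, glue them into one block, leaving 5 items to arrange: (5)!/(2!) = 60 ways.
Subtracting, 180 − 60 = 120 arrangements keep the E's apart.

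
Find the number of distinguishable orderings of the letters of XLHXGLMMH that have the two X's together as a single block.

Treat the 2 copies of X as a single block. The multiset to arrange is then {XX, G, H, H, L, L, M, M}, 8 items in all.
That gives (8)!/(2!·2!·2!) = 5040 arrangements.

5040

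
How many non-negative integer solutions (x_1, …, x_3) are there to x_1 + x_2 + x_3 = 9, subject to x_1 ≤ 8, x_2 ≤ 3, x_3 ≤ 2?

11

By stars and bars, unrestricted non-negative solutions to x_1+…+x_3 = 9 number C(9+2,2) = 55.
Subtract solutions that violate a single cap (substitute x_i' = x_i − (cap_i+1)): x_1 ≥ 9 gives C(2,2) = 1; x_2 ≥ 4 gives C(7,2) = 21; x_3 ≥ 3 gives C(8,2) = 28. Together 50.
Add back pairs where two caps are both exceeded: 0 + 0 + 6 = 6.
By inclusion–exclusion the count is 55 − 50 + 6 = 11.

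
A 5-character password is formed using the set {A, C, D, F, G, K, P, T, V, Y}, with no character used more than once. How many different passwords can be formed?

30240

This is a permutation of 5 out of 10: P(10,5) = 10!/5!.
That product is 10 × 9 × 8 × 7 × 6 = 30240.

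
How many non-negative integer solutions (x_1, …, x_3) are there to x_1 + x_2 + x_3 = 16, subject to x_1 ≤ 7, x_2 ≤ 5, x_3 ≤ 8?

By stars and bars, unrestricted non-negative solutions to x_1+…+x_3 = 16 number C(16+2,2) = 153.
Subtract solutions that violate a single cap (substitute x_i' = x_i − (cap_i+1)): x_1 ≥ 8 gives C(10,2) = 45; x_2 ≥ 6 gives C(12,2) = 66; x_3 ≥ 9 gives C(9,2) = 36. Together 147.
Add back pairs where two caps are both exceeded: 6 + 0 + 3 = 9.
By inclusion–exclusion the count is 153 − 147 + 9 = 15.

15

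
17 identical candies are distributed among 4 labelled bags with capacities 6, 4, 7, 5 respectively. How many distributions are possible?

55

By stars and bars, unrestricted non-negative solutions to x_1+…+x_4 = 17 number C(17+3,3) = 1140.
Subtract solutions that violate a single cap (substitute x_i' = x_i − (cap_i+1)): x_1 ≥ 7 gives C(13,3) = 286; x_2 ≥ 5 gives C(15,3) = 455; x_3 ≥ 8 gives C(12,3) = 220; x_4 ≥ 6 gives C(14,3) = 364. Together 1325.
Add back pairs where two caps are both exceeded: 56 + 10 + 35 + 35 + 84 + 20 = 240.
By inclusion–exclusion the count is 1140 − 1325 + 240 = 55.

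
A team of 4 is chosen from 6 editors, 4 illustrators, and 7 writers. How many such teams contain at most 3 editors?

2365

Split by how many editors are chosen (0 through 3).
Sum: C(6,0)·C(11,4) + C(6,1)·C(11,3) + C(6,2)·C(11,2) + C(6,3)·C(11,1) = 330 + 990 + 825 + 220 = 2365.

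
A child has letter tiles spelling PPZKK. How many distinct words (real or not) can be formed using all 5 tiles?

30

Letter multiplicities in PPZKK: K×2, P×2, Z×1.
The number of distinct arrangements is 5!/(2!·2!) = 120/4 = 30.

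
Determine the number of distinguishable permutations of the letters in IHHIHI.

The 6 letters of IHHIHI have repeats: H appearing 3 times and I appearing 3 times.
Dividing 6! = 720 by 3!·3! = 36 for the repeated letters gives 20.

20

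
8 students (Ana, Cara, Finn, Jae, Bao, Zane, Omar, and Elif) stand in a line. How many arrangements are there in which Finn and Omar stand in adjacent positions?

10080

Glue Finn and Omar into one block (2 internal orders), leaving 7 units to arrange in a row.
So the count is 2·(7)! = 10080.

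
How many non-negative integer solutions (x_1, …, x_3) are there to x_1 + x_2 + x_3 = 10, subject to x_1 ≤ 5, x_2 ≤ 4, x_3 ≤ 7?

Without the upper bounds there are C(12,2) = 66 ways to split 10 among 3 variables.
Subtract solutions that violate a single cap (substitute x_i' = x_i − (cap_i+1)): x_1 ≥ 6 gives C(6,2) = 15; x_2 ≥ 5 gives C(7,2) = 21; x_3 ≥ 8 gives C(4,2) = 6. Together 42.
No two caps can be exceeded simultaneously, so the pair terms are all 0.
By inclusion–exclusion the count is 66 − 42 + 0 = 24.

24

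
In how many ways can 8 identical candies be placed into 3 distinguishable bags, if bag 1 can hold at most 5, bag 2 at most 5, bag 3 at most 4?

23

Without the upper bounds there are C(10,2) = 45 ways to split 8 among 3 bags.
Subtract solutions that violate a single cap (substitute x_i' = x_i − (cap_i+1)): x_1 ≥ 6 gives C(4,2) = 6; x_2 ≥ 6 gives C(4,2) = 6; x_3 ≥ 5 gives C(5,2) = 10. Together 22.
No two caps can be exceeded simultaneously, so the pair terms are all 0.
By inclusion–exclusion the count is 45 − 22 + 0 = 23.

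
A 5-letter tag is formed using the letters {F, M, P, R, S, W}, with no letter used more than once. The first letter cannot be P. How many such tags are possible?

The first letter has 6−1 = 5 choices (anything except P).
The remaining 4 letters are filled from the other 5 symbols without repetition: 5 × 4 × 3 × 2 = 120.
Total: 5 × 120 = 600.

600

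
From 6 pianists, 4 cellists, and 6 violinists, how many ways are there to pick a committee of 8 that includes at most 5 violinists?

12825

Split by how many violinists are chosen (0 through 5).
Sum: C(6,0)·C(10,8) + C(6,1)·C(10,7) + C(6,2)·C(10,6) + C(6,3)·C(10,5) + C(6,4)·C(10,4) + C(6,5)·C(10,3) = 45 + 720 + 3150 + 5040 + 3150 + 720 = 12825.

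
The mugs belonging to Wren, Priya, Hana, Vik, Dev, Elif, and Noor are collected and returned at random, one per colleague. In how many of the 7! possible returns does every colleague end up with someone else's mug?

This is the derangement count D_7: permutations of 7 items with no fixed point.
By inclusion–exclusion this is Σ_{j=0}^{7} (−1)^j C(7,j)·(7−j)!.
Computing: 5040 − 5040 + 2520 − 840 + 210 − 42 + 7 − 1 = 1854.

1854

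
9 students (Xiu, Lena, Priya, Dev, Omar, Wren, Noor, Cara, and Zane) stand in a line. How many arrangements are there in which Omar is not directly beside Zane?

Of the 9! = 362880 arrangements, those with Omar and Zane adjacent number 2 × 8! = 80640 (treat the pair as a block with 2 internal orders).
So 362880 − 80640 = 282240 arrangements keep them apart.

282240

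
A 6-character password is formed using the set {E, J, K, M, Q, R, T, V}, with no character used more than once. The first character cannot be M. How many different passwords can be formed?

The first character has 8−1 = 7 choices (anything except M).
The remaining 5 characters are filled from the other 7 symbols without repetition: 7 × 6 × 5 × 4 × 3 = 2520.
Total: 7 × 2520 = 17640.

17640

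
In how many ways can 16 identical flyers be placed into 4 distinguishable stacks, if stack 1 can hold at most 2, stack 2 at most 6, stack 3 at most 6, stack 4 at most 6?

31

Ignoring the caps, the number of non-negative solutions to x_1+…+x_4 = 16 is C(19,3) = 969.
Subtract solutions that violate a single cap (substitute x_i' = x_i − (cap_i+1)): x_1 ≥ 3 gives C(16,3) = 560; x_2 ≥ 7 gives C(12,3) = 220; x_3 ≥ 7 gives C(12,3) = 220; x_4 ≥ 7 gives C(12,3) = 220. Together 1220.
Add back pairs where two caps are both exceeded: 84 + 84 + 84 + 10 + 10 + 10 = 282.
By inclusion–exclusion the count is 969 − 1220 + 282 = 31.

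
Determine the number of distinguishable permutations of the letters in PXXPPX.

Letter multiplicities in PXXPPX: P×3, X×3.
The number of distinct arrangements is 6!/(3!·3!) = 720/36 = 20.

20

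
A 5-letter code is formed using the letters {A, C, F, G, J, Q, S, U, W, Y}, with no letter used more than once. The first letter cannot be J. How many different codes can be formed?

The first letter has 10−1 = 9 choices (anything except J).
The remaining 4 letters are filled from the other 9 symbols without repetition: 9 × 8 × 7 × 6 = 3024.
Total: 9 × 3024 = 27216.

27216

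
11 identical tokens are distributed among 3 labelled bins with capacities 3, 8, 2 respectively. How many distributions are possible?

Ignoring the caps, the number of non-negative solutions to x_1+…+x_3 = 11 is C(13,2) = 78.
Subtract solutions that violate a single cap (substitute x_i' = x_i − (cap_i+1)): x_1 ≥ 4 gives C(9,2) = 36; x_2 ≥ 9 gives C(4,2) = 6; x_3 ≥ 3 gives C(10,2) = 45. Together 87.
Add back pairs where two caps are both exceeded: 0 + 15 + 0 = 15.
By inclusion–exclusion the count is 78 − 87 + 15 = 6.

6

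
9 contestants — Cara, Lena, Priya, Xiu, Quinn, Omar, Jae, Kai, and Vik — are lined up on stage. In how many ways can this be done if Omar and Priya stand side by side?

Glue Omar and Priya into one block (2 internal orders), leaving 8 units to arrange in a row.
That gives 2 × 8! = 2 × 40320 = 80640.

80640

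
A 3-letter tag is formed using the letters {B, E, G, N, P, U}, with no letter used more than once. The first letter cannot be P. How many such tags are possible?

100

The first letter has 6−1 = 5 choices (anything except P).
The remaining 2 letters are filled from the other 5 symbols without repetition: 5 × 4 = 20.
Total: 5 × 20 = 100.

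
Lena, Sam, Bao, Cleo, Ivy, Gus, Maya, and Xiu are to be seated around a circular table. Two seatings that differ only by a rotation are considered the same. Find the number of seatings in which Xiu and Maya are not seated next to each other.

3600

Without the restriction there are (7)! = 5040 seatings.
Seatings with Xiu beside Maya: treat them as a block with 2 internal orders, giving 2 × (6)! = 1440.
Subtracting, 5040 − 1440 = 3600.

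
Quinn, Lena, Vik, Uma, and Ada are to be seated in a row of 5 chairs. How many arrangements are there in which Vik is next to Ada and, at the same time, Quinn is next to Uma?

24

Treat {Vik,Ada} as one block (2 orders) and {Quinn,Uma} as another (2 orders).
That leaves 3 units to arrange: 2 × 2 × 3! = 4 × 6 = 24.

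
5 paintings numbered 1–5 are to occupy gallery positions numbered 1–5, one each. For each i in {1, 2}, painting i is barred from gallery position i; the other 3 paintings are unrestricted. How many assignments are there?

Let Aᵢ (for i ∈ {1, 2}) be the placements that put painting i in its forbidden gallery position. Any j of these fix j positions, leaving (5−j)! ways to fill the rest, and there are C(2,j) ways to pick which j.
By inclusion–exclusion, the number of valid placements is Σ_{j=0}^{2} (−1)^j C(2,j)·(5−j)!.
Computing: 120 − 48 + 6 = 78.

78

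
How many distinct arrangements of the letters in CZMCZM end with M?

30

Fix M in the last position and arrange the remaining 5 letters.
Those 5 letters have C appearing twice and Z appearing twice, giving (5)!/(2!·2!) = 30.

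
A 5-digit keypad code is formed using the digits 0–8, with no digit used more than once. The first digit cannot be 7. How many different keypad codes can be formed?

The first digit has 9−1 = 8 choices (anything except 7).
The remaining 4 digits are filled from the other 8 symbols without repetition: 8 × 7 × 6 × 5 = 1680.
Total: 8 × 1680 = 13440.

13440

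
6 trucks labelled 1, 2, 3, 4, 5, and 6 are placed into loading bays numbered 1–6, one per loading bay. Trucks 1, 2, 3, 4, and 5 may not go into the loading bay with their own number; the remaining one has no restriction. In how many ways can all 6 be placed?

Let Aᵢ (for 1 ≤ i ≤ 5) be the placements that put truck i in its forbidden loading bay. Any j of these fix j positions, leaving (6−j)! ways to fill the rest, and there are C(5,j) ways to pick which j.
By inclusion–exclusion, the number of valid placements is Σ_{j=0}^{5} (−1)^j C(5,j)·(6−j)!.
Computing: 720 − 600 + 240 − 60 + 10 − 1 = 309.

309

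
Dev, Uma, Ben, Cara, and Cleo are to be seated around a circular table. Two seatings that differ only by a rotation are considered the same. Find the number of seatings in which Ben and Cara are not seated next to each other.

12

All circular seatings of 5 people number (4)! = 24.
Those with Ben next to Cara: fuse the pair into one unit and seat 4 units around a circle — 2·(3)! = 12.
Subtracting, 24 − 12 = 12.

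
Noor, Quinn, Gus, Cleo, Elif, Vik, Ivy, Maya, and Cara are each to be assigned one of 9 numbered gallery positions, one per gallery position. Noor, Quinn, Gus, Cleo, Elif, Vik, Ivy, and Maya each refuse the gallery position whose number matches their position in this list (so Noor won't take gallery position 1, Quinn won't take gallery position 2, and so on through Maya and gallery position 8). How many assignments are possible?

Let Aᵢ (for 1 ≤ i ≤ 8) be the placements that put person i in their forbidden gallery position. Any j of these fix j positions, leaving (9−j)! ways to fill the rest, and there are C(8,j) ways to pick which j.
By inclusion–exclusion, the number of valid placements is Σ_{j=0}^{8} (−1)^j C(8,j)·(9−j)!.
Computing: 362880 − 322560 + 141120 − 40320 + 8400 − 1344 + 168 − 16 + 1 = 148329.

148329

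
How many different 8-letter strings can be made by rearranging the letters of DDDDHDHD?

Letter multiplicities in DDDDHDHD: D×6, H×2.
So there are 8! / (6!·2!) = 28 distinguishable arrangements.

28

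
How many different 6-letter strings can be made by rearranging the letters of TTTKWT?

30

The 6 letters of TTTKWT have repeats: T appearing 4 times.
Dividing 6! = 720 by 4! = 24 for the repeated letters gives 30.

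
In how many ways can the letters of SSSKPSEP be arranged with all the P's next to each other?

Treat the 2 copies of P as a single block. The multiset to arrange is then {PP, E, K, S, S, S, S}, 7 items in all.
That gives (7)!/(4!) = 210 arrangements.

210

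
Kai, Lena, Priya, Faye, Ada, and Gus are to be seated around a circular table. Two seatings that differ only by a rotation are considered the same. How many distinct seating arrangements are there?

Around a circle, 6 distinct people have 6!/6 = (5)! = 120 rotationally distinct seatings.

120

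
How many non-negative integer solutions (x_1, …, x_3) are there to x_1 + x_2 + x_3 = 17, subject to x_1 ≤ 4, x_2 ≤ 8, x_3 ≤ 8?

Without the upper bounds there are C(19,2) = 171 ways to split 17 among 3 variables.
Subtract solutions that violate a single cap (substitute x_i' = x_i − (cap_i+1)): x_1 ≥ 5 gives C(14,2) = 91; x_2 ≥ 9 gives C(10,2) = 45; x_3 ≥ 9 gives C(10,2) = 45. Together 181.
Add back pairs where two caps are both exceeded: 10 + 10 + 0 = 20.
By inclusion–exclusion the count is 171 − 181 + 20 = 10.

10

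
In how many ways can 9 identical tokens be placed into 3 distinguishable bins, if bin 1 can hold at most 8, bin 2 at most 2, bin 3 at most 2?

Without the upper bounds there are C(11,2) = 55 ways to split 9 among 3 bins.
Subtract solutions that violate a single cap (substitute x_i' = x_i − (cap_i+1)): x_1 ≥ 9 gives C(2,2) = 1; x_2 ≥ 3 gives C(8,2) = 28; x_3 ≥ 3 gives C(8,2) = 28. Together 57.
Add back pairs where two caps are both exceeded: 0 + 0 + 10 = 10.
By inclusion–exclusion the count is 55 − 57 + 10 = 8.

8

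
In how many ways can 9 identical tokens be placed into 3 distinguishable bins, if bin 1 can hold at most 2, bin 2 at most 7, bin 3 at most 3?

By stars and bars, unrestricted non-negative solutions to x_1+…+x_3 = 9 number C(9+2,2) = 55.
Subtract solutions that violate a single cap (substitute x_i' = x_i − (cap_i+1)): x_1 ≥ 3 gives C(8,2) = 28; x_2 ≥ 8 gives C(3,2) = 3; x_3 ≥ 4 gives C(7,2) = 21. Together 52.
Add back pairs where two caps are both exceeded: 0 + 6 + 0 = 6.
By inclusion–exclusion the count is 55 − 52 + 6 = 9.

9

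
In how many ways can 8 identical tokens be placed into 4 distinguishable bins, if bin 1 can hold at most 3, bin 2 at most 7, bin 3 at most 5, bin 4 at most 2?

Ignoring the caps, the number of non-negative solutions to x_1+…+x_4 = 8 is C(11,3) = 165.
Subtract solutions that violate a single cap (substitute x_i' = x_i − (cap_i+1)): x_1 ≥ 4 gives C(7,3) = 35; x_2 ≥ 8 gives C(3,3) = 1; x_3 ≥ 6 gives C(5,3) = 10; x_4 ≥ 3 gives C(8,3) = 56. Together 102.
Add back pairs where two caps are both exceeded: 0 + 0 + 4 + 0 + 0 + 0 = 4.
By inclusion–exclusion the count is 165 − 102 + 4 = 67.

67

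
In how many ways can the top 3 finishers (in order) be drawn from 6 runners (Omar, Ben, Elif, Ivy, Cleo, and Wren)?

120

This is an ordered selection of 3 from 6: P(6,3).
That gives 6 × 5 × 4 = 120.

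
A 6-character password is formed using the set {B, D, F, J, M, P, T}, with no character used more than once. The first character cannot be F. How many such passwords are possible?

4320

The first character has 7−1 = 6 choices (anything except F).
The remaining 5 characters are filled from the other 6 symbols without repetition: 6 × 5 × 4 × 3 × 2 = 720.
Total: 6 × 720 = 4320.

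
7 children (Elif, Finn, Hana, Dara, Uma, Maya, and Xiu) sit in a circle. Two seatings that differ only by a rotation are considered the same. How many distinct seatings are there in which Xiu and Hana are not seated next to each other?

Without the restriction there are (6)! = 720 seatings.
Those with Xiu next to Hana: fuse the pair into one unit and seat 6 units around a circle — 2·(5)! = 240.
Subtracting, 720 − 240 = 480.

480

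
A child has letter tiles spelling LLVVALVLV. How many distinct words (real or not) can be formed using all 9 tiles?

630

LLVVALVLV has 9 letters with L appearing 4 times and V appearing 4 times.
Dividing 9! = 362880 by 4!·4! = 576 for the repeated letters gives 630.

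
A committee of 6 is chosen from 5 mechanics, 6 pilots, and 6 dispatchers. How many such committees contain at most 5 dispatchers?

Split by how many dispatchers are chosen (0 through 5).
Sum: C(6,0)·C(11,6) + C(6,1)·C(11,5) + C(6,2)·C(11,4) + C(6,3)·C(11,3) + C(6,4)·C(11,2) + C(6,5)·C(11,1) = 462 + 2772 + 4950 + 3300 + 825 + 66 = 12375.

12375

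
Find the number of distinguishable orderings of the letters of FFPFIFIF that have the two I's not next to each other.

126

There are 8!/(5!·2!) = 168 arrangements of FFPFIFIF in total.
Arrangements with the I's together: treat II as one letter, giving (7)!/(5!) = 42.
Hence 168 − 42 = 126.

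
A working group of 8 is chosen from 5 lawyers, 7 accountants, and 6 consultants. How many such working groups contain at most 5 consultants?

Split by how many consultants are chosen (0 through 5).
Sum: C(6,0)·C(12,8) + C(6,1)·C(12,7) + C(6,2)·C(12,6) + C(6,3)·C(12,5) + C(6,4)·C(12,4) + C(6,5)·C(12,3) = 495 + 4752 + 13860 + 15840 + 7425 + 1320 = 43692.

43692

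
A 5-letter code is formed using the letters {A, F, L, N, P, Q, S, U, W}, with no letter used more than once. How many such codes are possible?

15120

Choose and order 5 of the 9 symbols: the first letter has 9 options, the next 8, and so on down to 5.
That product is 9 × 8 × 7 × 6 × 5 = 15120.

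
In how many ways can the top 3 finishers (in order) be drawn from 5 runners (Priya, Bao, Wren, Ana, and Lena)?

60

There are 5 choices for 1st place, 4 for 2nd, and 3 for 3rd.
That gives 5 × 4 × 3 = 60.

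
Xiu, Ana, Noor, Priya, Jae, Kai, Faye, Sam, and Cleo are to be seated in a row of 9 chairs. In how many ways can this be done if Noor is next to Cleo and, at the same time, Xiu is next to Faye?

20160

Treat {Noor,Cleo} as one block (2 orders) and {Xiu,Faye} as another (2 orders).
That leaves 7 units to arrange: 2 × 2 × 7! = 4 × 5040 = 20160.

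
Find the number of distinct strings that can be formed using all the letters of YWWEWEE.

The 7 letters of YWWEWEE have repeats: E appearing 3 times and W appearing 3 times.
Dividing 7! = 5040 by 3!·3! = 36 for the repeated letters gives 140.

140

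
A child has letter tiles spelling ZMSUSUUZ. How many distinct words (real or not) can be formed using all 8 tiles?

1680

The 8 letters of ZMSUSUUZ have repeats: S appearing twice, U appearing 3 times, and Z appearing twice.
The number of distinct arrangements is 8!/(3!·2!·2!) = 40320/24 = 1680.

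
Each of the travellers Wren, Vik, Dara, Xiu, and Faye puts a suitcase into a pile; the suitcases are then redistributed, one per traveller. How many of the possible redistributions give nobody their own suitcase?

Let Aᵢ be the assignments in which traveller i gets their own suitcase. We want the size of the complement of A₁∪…∪A_5.
By inclusion–exclusion this is Σ_{j=0}^{5} (−1)^j C(5,j)·(5−j)!.
Computing: 120 − 120 + 60 − 20 + 5 − 1 = 44.

44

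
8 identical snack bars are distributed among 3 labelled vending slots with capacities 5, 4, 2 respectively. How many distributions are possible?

9

Without the upper bounds there are C(10,2) = 45 ways to split 8 among 3 vending slots.
Subtract solutions that violate a single cap (substitute x_i' = x_i − (cap_i+1)): x_1 ≥ 6 gives C(4,2) = 6; x_2 ≥ 5 gives C(5,2) = 10; x_3 ≥ 3 gives C(7,2) = 21. Together 37.
Add back pairs where two caps are both exceeded: 0 + 0 + 1 = 1.
By inclusion–exclusion the count is 45 − 37 + 1 = 9.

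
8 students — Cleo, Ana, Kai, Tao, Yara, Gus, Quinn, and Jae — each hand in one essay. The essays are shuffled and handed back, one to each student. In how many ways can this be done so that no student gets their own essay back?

This is the derangement count D_8: permutations of 8 items with no fixed point.
By inclusion–exclusion this is Σ_{j=0}^{8} (−1)^j C(8,j)·(8−j)!.
Computing: 40320 − 40320 + 20160 − 6720 + 1680 − 336 + 56 − 8 + 1 = 14833.

14833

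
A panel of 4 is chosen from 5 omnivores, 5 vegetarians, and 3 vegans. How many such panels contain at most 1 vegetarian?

Split by how many vegetarians are chosen (0 through 1).
Sum: C(5,0)·C(8,4) + C(5,1)·C(8,3) = 70 + 280 = 350.

350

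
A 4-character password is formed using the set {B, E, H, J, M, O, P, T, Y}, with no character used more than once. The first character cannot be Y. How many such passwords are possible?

2688

The first character has 9−1 = 8 choices (anything except Y).
The remaining 3 characters are filled from the other 8 symbols without repetition: 8 × 7 × 6 = 336.
Total: 8 × 336 = 2688.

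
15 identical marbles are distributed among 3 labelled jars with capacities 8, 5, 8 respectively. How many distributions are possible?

27

Without the upper bounds there are C(17,2) = 136 ways to split 15 among 3 jars.
Subtract solutions that violate a single cap (substitute x_i' = x_i − (cap_i+1)): x_1 ≥ 9 gives C(8,2) = 28; x_2 ≥ 6 gives C(11,2) = 55; x_3 ≥ 9 gives C(8,2) = 28. Together 111.
Add back pairs where two caps are both exceeded: 1 + 0 + 1 = 2.
By inclusion–exclusion the count is 136 − 111 + 2 = 27.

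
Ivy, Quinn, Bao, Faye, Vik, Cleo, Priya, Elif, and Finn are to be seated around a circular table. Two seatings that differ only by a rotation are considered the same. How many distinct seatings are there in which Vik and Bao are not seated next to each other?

Without the restriction there are (8)! = 40320 seatings.
Those with Vik next to Bao: fuse the pair into one unit and seat 8 units around a circle — 2·(7)! = 10080.
Subtracting, 40320 − 10080 = 30240.

30240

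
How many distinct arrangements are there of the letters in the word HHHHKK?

Letter multiplicities in HHHHKK: H×4, K×2.
The number of distinct arrangements is 6!/(4!·2!) = 720/48 = 15.

15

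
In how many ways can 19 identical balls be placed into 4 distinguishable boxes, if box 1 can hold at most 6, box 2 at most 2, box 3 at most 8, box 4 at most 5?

10

Without the upper bounds there are C(22,3) = 1540 ways to split 19 among 4 boxes.
Subtract solutions that violate a single cap (substitute x_i' = x_i − (cap_i+1)): x_1 ≥ 7 gives C(15,3) = 455; x_2 ≥ 3 gives C(19,3) = 969; x_3 ≥ 9 gives C(13,3) = 286; x_4 ≥ 6 gives C(16,3) = 560. Together 2270.
Add back pairs where two caps are both exceeded: 220 + 20 + 84 + 120 + 286 + 35 = 765.
Subtract triples: 1 + 20 + 0 + 4 = 25.
By inclusion–exclusion the count is 1540 − 2270 + 765 − 25 = 10.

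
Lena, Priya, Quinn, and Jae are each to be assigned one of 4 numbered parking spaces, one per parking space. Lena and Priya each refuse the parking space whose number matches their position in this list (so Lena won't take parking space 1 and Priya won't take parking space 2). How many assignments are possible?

Let Aᵢ (for i ∈ {1, 2}) be the placements that put person i in their forbidden parking space. Any j of these fix j positions, leaving (4−j)! ways to fill the rest, and there are C(2,j) ways to pick which j.
By inclusion–exclusion, the number of valid placements is Σ_{j=0}^{2} (−1)^j C(2,j)·(4−j)!.
Computing: 24 − 12 + 2 = 14.

14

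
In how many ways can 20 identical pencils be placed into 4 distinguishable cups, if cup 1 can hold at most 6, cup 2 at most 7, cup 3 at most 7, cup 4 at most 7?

By stars and bars, unrestricted non-negative solutions to x_1+…+x_4 = 20 number C(20+3,3) = 1771.
Subtract solutions that violate a single cap (substitute x_i' = x_i − (cap_i+1)): x_1 ≥ 7 gives C(16,3) = 560; x_2 ≥ 8 gives C(15,3) = 455; x_3 ≥ 8 gives C(15,3) = 455; x_4 ≥ 8 gives C(15,3) = 455. Together 1925.
Add back pairs where two caps are both exceeded: 56 + 56 + 56 + 35 + 35 + 35 = 273.
By inclusion–exclusion the count is 1771 − 1925 + 273 = 119.

119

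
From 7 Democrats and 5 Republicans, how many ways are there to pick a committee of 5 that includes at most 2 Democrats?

Split by how many Democrats are chosen (0 through 2).
Sum: C(7,0)·C(5,5) + C(7,1)·C(5,4) + C(7,2)·C(5,3) = 1 + 35 + 210 = 246.

246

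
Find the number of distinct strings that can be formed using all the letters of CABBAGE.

CABBAGE has 7 letters with A appearing twice and B appearing twice.
Dividing 7! = 5040 by 2!·2! = 4 for the repeated letters gives 1260.

1260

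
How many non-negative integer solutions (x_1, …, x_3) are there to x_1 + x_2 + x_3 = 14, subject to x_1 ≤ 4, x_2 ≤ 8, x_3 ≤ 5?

Ignoring the caps, the number of non-negative solutions to x_1+…+x_3 = 14 is C(16,2) = 120.
Subtract solutions that violate a single cap (substitute x_i' = x_i − (cap_i+1)): x_1 ≥ 5 gives C(11,2) = 55; x_2 ≥ 9 gives C(7,2) = 21; x_3 ≥ 6 gives C(10,2) = 45. Together 121.
Add back pairs where two caps are both exceeded: 1 + 10 + 0 = 11.
By inclusion–exclusion the count is 120 − 121 + 11 = 10.

10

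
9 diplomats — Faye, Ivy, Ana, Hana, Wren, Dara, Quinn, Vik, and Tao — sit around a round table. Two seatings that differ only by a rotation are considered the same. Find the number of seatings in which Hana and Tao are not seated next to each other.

30240

All circular seatings of 9 people number (8)! = 40320.
Seatings with Hana beside Tao: treat them as a block with 2 internal orders, giving 2 × (7)! = 10080.
Subtracting, 40320 − 10080 = 30240.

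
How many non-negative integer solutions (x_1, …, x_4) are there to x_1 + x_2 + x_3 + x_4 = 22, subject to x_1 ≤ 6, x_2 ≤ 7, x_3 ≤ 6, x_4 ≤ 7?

35

Ignoring the caps, the number of non-negative solutions to x_1+…+x_4 = 22 is C(25,3) = 2300.
Subtract solutions that violate a single cap (substitute x_i' = x_i − (cap_i+1)): x_1 ≥ 7 gives C(18,3) = 816; x_2 ≥ 8 gives C(17,3) = 680; x_3 ≥ 7 gives C(18,3) = 816; x_4 ≥ 8 gives C(17,3) = 680. Together 2992.
Add back pairs where two caps are both exceeded: 120 + 165 + 120 + 120 + 84 + 120 = 729.
Subtract triples: 1 + 0 + 1 + 0 = 2.
By inclusion–exclusion the count is 2300 − 2992 + 729 − 2 = 35.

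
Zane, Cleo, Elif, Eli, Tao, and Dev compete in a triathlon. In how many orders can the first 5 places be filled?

720

There are 6 choices for 1st place, 5 for 2nd, and so on down to 2 for position 5.
That gives 6 × 5 × 4 × 3 × 2 = 720.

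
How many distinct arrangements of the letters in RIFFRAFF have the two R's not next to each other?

630

There are 8!/(4!·2!) = 840 arrangements of RIFFRAFF in total.
If the two R's are adjacent, glue them into one block, leaving 7 items to arrange: (7)!/(4!) = 210 ways.
Subtracting, 840 − 210 = 630 arrangements keep the R's apart.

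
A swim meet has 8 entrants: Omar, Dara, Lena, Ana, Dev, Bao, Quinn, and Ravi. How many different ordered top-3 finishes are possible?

336

This is an ordered selection of 3 from 8: P(8,3).
That gives 8 × 7 × 6 = 336.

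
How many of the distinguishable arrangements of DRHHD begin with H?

12

With the first slot taken by H, it remains to arrange the other 4 letters (DRHD).
Those 4 letters have D appearing twice, giving (4)!/(2!) = 12.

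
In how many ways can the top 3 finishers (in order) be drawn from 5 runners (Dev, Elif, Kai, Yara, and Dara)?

60

This is an ordered selection of 3 from 5: P(5,3).
That gives 5 × 4 × 3 = 60.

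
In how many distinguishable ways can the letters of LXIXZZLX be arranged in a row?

LXIXZZLX has 8 letters with L appearing twice, X appearing 3 times, and Z appearing twice.
Dividing 8! = 40320 by 3!·2!·2! = 24 for the repeated letters gives 1680.

1680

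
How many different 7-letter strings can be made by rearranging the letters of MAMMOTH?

The 7 letters of MAMMOTH have repeats: M appearing 3 times.
Dividing 7! = 5040 by 3! = 6 for the repeated letters gives 840.

840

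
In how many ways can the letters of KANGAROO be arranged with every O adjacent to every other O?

2520

Treat the 2 copies of O as a single block. The multiset to arrange is then {OO, A, A, G, K, N, R}, 7 items in all.
That gives (7)!/(2!) = 2520 arrangements.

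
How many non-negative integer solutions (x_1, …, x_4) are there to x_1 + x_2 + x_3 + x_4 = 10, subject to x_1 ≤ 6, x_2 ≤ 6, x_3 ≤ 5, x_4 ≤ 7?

By stars and bars, unrestricted non-negative solutions to x_1+…+x_4 = 10 number C(10+3,3) = 286.
Subtract solutions that violate a single cap (substitute x_i' = x_i − (cap_i+1)): x_1 ≥ 7 gives C(6,3) = 20; x_2 ≥ 7 gives C(6,3) = 20; x_3 ≥ 6 gives C(7,3) = 35; x_4 ≥ 8 gives C(5,3) = 10. Together 85.
No two caps can be exceeded simultaneously, so the pair terms are all 0.
By inclusion–exclusion the count is 286 − 85 + 0 = 201.

201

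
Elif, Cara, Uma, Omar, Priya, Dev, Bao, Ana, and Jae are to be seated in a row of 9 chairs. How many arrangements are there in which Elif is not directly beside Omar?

There are 9! = 362880 arrangements in all. If Elif and Omar are adjacent, merging them into one block gives 2·(8)! = 80640 arrangements.
Complementary counting: 362880 − 80640 = 282240.

282240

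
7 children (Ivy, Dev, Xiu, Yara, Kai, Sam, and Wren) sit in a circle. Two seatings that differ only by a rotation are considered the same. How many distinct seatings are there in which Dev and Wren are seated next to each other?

240

Treat {Dev, Wren} as one unit (2 internal orders) and seat the resulting 6 units around the table: (5)! circular arrangements.
So 2 × (5)! = 2 × 120 = 240.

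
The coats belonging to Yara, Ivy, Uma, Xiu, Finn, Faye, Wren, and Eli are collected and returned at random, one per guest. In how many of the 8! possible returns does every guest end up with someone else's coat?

14833

Count assignments avoiding every fixed point. For any j of the 8 guests fixed to their own coat, the other 8−j can be arranged in (8−j)! ways.
By inclusion–exclusion this is Σ_{j=0}^{8} (−1)^j C(8,j)·(8−j)!.
Computing: 40320 − 40320 + 20160 − 6720 + 1680 − 336 + 56 − 8 + 1 = 14833.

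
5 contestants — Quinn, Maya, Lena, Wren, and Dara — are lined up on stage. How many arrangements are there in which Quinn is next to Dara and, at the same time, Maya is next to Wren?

Treat {Quinn,Dara} as one block (2 orders) and {Maya,Wren} as another (2 orders).
That leaves 3 units to arrange: 2 × 2 × 3! = 4 × 6 = 24.

24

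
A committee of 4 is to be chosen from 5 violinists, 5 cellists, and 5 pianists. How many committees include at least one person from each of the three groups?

750

Total 4-person selections from all 15: C(15,4) = 1365.
Selections missing a whole group: no violinists → C(10,4) = 210; no cellists → C(10,4) = 210; no pianists → C(10,4) = 210.
Add back selections omitting two groups (i.e. drawn from a single group): C(5,4) + C(5,4) + C(5,4) = 15.
By inclusion–exclusion: 1365 − 630 + 15 = 750.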